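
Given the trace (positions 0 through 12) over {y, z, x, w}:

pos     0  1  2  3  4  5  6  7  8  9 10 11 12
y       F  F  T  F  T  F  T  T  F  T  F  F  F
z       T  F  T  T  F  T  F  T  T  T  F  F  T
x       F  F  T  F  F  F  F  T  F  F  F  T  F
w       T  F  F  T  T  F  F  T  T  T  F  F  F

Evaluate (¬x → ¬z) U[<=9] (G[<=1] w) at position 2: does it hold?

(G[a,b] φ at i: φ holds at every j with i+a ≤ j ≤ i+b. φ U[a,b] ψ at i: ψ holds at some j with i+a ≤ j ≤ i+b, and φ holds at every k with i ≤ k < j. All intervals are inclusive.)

Need some j in [2,11] with G[<=1] w, and (¬x → ¬z) at every k in [2,j-1].
  j=2: G[<=1] w — fails at 2.
  j=3: G[<=1] w holds; (¬x → ¬z) holds at every k in [2,2] → satisfied.

Holds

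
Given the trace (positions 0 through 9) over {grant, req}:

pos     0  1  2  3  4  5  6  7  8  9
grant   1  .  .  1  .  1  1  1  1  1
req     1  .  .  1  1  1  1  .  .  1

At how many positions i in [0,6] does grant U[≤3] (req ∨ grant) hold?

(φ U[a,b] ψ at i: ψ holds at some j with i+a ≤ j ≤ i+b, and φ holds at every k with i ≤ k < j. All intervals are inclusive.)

Evaluate at each i in [0,6]:
  i=0: ✓ (rhs at j=0)
  i=1: ✗ (lhs fails at k=1 before rhs at j=3)
  i=2: ✗ (lhs fails at k=2 before rhs at j=3)
  i=3: ✓ (rhs at j=3)
  i=4: ✓ (rhs at j=4)
  i=5: ✓ (rhs at j=5)
  i=6: ✓ (rhs at j=6)
Positions where it holds: {0, 3, 4, 5, 6} → 5.

5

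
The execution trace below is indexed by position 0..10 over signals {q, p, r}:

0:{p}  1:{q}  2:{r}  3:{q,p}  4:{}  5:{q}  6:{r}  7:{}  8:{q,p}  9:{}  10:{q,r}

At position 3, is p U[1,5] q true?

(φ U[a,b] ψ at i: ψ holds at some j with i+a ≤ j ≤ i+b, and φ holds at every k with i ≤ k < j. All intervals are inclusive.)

Need some j in [4,8] with q, and p at every k in [3,j-1].
  j=4: q false.
  j=5: q holds, but p fails at k=4 → not this j.
  j=6: q false.
  j=7: q false.
  j=8: q holds, but p fails at k=4 → not this j.
No j in the window works → until fails.

No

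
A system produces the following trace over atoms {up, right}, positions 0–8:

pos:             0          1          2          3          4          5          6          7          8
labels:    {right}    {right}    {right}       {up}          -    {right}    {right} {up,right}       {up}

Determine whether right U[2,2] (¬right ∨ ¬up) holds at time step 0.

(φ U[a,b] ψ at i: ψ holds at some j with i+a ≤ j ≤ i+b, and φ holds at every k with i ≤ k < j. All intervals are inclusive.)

Need some j in [2,2] with (¬right ∨ ¬up), and right at every k in [0,j-1].
  j=2: (¬right ∨ ¬up) holds; right holds at every k in [0,1] → satisfied.

True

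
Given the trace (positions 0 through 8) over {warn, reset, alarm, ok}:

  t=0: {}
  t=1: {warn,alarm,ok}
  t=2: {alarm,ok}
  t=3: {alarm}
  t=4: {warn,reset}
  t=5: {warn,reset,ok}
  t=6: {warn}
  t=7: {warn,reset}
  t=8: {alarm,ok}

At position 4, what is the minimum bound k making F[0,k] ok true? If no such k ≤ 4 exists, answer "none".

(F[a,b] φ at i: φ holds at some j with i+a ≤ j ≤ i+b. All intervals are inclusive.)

Scan j = 4,5,… for ok:
  j=4: fails
  j=5: holds
First hit at j=5, so smallest k = 5-4 = 1.

1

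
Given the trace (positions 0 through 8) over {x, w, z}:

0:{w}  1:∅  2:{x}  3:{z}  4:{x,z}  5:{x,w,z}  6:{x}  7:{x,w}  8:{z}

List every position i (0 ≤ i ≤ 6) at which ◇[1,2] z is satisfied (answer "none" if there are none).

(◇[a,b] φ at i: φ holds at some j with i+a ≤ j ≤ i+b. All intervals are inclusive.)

Evaluate at each i in [0,6]:
  i=0: ✗ (none in [1,2])
  i=1: ✓ (witness j=3)
  i=2: ✓ (witness j=3)
  i=3: ✓ (witness j=4)
  i=4: ✓ (witness j=5)
  i=5: ✗ (none in [6,7])
  i=6: ✓ (witness j=8)

1, 2, 3, 4, 6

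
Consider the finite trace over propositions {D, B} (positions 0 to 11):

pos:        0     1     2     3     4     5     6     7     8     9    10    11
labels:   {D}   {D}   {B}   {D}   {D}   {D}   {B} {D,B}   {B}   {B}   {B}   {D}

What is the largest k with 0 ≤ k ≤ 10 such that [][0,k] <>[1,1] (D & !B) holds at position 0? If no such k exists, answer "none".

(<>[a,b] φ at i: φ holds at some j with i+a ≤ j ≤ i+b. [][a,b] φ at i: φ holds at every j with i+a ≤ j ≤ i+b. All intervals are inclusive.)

<>[1,1] (D & !B) must hold from j=0 onward; find where it first fails.
  j=0: holds
  j=1: fails
Holds on [0,0], so largest k = 0.

0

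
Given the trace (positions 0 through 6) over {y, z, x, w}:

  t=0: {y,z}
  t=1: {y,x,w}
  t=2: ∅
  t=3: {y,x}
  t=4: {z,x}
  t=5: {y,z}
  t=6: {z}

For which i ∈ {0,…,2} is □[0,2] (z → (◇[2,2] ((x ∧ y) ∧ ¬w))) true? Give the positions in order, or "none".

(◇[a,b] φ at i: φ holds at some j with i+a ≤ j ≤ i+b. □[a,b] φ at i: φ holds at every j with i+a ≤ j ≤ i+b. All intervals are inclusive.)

Evaluate at each i in [0,2]:
  i=0: ✗ (fails at j=0)
  i=1: ✓ (all of [1,3])
  i=2: ✗ (fails at j=4)

1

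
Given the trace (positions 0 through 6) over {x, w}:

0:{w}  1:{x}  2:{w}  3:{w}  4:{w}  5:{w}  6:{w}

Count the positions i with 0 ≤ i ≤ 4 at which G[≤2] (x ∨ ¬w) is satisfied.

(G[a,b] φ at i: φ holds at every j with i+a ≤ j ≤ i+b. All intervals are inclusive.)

Evaluate at each i in [0,4]:
  i=0: ✗ (fails at j=0)
  i=1: ✗ (fails at j=2)
  i=2: ✗ (fails at j=2)
  i=3: ✗ (fails at j=3)
  i=4: ✗ (fails at j=4)
Positions where it holds: {} → 0.

0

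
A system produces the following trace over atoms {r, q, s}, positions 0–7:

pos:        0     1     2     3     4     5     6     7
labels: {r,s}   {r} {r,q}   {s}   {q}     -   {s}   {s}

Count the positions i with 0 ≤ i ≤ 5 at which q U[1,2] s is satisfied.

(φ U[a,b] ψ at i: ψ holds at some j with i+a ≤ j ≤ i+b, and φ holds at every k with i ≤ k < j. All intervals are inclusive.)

1

Evaluate at each i in [0,5]:
  i=0: ✗ (no rhs in [1,2])
  i=1: ✗ (lhs fails at k=1 before rhs at j=3)
  i=2: ✓ (rhs at j=3; lhs holds on [2,2])
  i=3: ✗ (no rhs in [4,5])
  i=4: ✗ (lhs fails at k=5 before rhs at j=6)
  i=5: ✗ (lhs fails at k=5 before rhs at j=6)
Positions where it holds: {2} → 1.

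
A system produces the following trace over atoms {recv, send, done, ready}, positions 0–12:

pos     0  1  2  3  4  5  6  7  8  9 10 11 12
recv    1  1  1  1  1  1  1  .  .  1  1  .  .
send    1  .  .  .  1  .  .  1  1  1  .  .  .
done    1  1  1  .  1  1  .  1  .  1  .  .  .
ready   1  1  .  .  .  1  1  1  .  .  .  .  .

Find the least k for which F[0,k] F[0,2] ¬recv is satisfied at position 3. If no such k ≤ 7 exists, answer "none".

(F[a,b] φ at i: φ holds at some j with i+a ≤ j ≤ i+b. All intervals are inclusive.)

Scan j = 3,4,… for F[0,2] ¬recv:
  j=3: fails
  j=4: fails
  j=5: holds
First hit at j=5, so smallest k = 5-3 = 2.

2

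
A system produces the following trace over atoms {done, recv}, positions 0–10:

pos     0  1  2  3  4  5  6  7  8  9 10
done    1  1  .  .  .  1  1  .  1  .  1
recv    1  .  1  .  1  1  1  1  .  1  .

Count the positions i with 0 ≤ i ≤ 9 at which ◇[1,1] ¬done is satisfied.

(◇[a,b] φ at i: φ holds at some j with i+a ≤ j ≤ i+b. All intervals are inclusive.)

Evaluate at each i in [0,9]:
  i=0: ✗ (none in [1,1])
  i=1: ✓ (witness j=2)
  i=2: ✓ (witness j=3)
  i=3: ✓ (witness j=4)
  i=4: ✗ (none in [5,5])
  i=5: ✗ (none in [6,6])
  i=6: ✓ (witness j=7)
  i=7: ✗ (none in [8,8])
  i=8: ✓ (witness j=9)
  i=9: ✗ (none in [10,10])
Positions where it holds: {1, 2, 3, 6, 8} → 5.

5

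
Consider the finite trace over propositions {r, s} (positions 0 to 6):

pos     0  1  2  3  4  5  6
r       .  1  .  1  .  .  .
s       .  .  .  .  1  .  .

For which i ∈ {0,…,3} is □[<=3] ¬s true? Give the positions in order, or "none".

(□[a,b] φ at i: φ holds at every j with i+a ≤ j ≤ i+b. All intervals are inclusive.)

0

Evaluate at each i in [0,3]:
  i=0: ✓ (all of [0,3])
  i=1: ✗ (fails at j=4)
  i=2: ✗ (fails at j=4)
  i=3: ✗ (fails at j=4)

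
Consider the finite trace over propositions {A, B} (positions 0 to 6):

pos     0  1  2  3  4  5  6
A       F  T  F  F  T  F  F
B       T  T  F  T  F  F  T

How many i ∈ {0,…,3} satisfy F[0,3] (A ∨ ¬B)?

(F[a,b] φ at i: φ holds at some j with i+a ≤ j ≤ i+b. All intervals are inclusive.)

Evaluate at each i in [0,3]:
  i=0: ✓ (witness j=1)
  i=1: ✓ (witness j=1)
  i=2: ✓ (witness j=2)
  i=3: ✓ (witness j=4)
Positions where it holds: {0, 1, 2, 3} → 4.

4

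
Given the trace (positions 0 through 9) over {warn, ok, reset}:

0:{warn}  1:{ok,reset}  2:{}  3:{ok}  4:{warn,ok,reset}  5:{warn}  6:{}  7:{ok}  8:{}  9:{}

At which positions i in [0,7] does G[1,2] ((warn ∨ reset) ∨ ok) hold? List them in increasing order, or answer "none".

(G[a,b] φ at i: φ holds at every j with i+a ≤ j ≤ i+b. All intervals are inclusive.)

2, 3

Evaluate at each i in [0,7]:
  i=0: ✗ (fails at j=2)
  i=1: ✗ (fails at j=2)
  i=2: ✓ (all of [3,4])
  i=3: ✓ (all of [4,5])
  i=4: ✗ (fails at j=6)
  i=5: ✗ (fails at j=6)
  i=6: ✗ (fails at j=8)
  i=7: ✗ (fails at j=8)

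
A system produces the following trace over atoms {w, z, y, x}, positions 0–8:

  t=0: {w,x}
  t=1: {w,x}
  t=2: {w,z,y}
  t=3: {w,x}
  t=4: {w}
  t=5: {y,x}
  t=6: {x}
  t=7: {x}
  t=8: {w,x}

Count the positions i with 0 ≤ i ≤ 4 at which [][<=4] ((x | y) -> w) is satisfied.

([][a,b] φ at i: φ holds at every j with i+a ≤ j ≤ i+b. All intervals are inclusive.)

1

Evaluate at each i in [0,4]:
  i=0: ✓ (all of [0,4])
  i=1: ✗ (fails at j=5)
  i=2: ✗ (fails at j=5)
  i=3: ✗ (fails at j=5)
  i=4: ✗ (fails at j=5)
Positions where it holds: {0} → 1.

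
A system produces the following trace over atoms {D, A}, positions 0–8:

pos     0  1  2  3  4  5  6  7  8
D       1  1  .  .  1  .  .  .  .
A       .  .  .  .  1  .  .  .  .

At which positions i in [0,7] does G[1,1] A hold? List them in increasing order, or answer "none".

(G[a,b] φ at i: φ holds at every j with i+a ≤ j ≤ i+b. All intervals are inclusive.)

Evaluate at each i in [0,7]:
  i=0: ✗ (fails at j=1)
  i=1: ✗ (fails at j=2)
  i=2: ✗ (fails at j=3)
  i=3: ✓ (all of [4,4])
  i=4: ✗ (fails at j=5)
  i=5: ✗ (fails at j=6)
  i=6: ✗ (fails at j=7)
  i=7: ✗ (fails at j=8)

3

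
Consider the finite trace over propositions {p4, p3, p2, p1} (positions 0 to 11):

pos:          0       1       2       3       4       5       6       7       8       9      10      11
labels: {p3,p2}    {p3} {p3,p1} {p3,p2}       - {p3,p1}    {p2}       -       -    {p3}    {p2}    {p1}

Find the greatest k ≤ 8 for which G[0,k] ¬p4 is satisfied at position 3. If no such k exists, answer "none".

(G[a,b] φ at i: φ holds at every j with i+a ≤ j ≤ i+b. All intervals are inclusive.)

¬p4 must hold from j=3 onward; find where it first fails.
  j=3: holds
  j=4: holds
  j=5: holds
  j=6: holds
  j=7: holds
  j=8: holds
  j=9: holds
  j=10: holds
  j=11: holds
Holds through j=11; largest k = 8.

8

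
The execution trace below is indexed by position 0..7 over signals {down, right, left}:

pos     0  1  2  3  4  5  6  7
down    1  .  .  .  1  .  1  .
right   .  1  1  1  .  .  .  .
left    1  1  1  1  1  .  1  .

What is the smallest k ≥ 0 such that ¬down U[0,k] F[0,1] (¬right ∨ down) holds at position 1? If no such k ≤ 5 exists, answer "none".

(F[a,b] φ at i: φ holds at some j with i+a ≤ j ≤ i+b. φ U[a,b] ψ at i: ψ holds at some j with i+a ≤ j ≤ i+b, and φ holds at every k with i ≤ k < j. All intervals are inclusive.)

2

Need earliest j ≥ 1 with F[0,1] (¬right ∨ down), and ¬down at every k in [1,j-1].
  j=1: rhs fails.
  j=2: rhs fails.
  j=3: rhs holds; lhs holds on [1,2]. k = 2.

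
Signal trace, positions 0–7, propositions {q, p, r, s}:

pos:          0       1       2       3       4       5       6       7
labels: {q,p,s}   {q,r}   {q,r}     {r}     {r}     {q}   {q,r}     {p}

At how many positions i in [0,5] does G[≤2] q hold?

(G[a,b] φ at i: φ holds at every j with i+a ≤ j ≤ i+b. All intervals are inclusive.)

1

Evaluate at each i in [0,5]:
  i=0: ✓ (all of [0,2])
  i=1: ✗ (fails at j=3)
  i=2: ✗ (fails at j=3)
  i=3: ✗ (fails at j=3)
  i=4: ✗ (fails at j=4)
  i=5: ✗ (fails at j=7)
Positions where it holds: {0} → 1.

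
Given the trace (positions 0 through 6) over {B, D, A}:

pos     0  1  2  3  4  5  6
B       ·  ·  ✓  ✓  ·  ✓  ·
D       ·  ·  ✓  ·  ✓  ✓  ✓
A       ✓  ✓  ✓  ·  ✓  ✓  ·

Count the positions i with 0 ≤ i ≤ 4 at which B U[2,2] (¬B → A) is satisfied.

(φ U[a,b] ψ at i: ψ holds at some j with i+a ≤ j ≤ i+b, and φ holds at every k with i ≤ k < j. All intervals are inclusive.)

1

Evaluate at each i in [0,4]:
  i=0: ✗ (lhs fails at k=0 before rhs at j=2)
  i=1: ✗ (lhs fails at k=1 before rhs at j=3)
  i=2: ✓ (rhs at j=4; lhs holds on [2,3])
  i=3: ✗ (lhs fails at k=4 before rhs at j=5)
  i=4: ✗ (no rhs in [6,6])
Positions where it holds: {2} → 1.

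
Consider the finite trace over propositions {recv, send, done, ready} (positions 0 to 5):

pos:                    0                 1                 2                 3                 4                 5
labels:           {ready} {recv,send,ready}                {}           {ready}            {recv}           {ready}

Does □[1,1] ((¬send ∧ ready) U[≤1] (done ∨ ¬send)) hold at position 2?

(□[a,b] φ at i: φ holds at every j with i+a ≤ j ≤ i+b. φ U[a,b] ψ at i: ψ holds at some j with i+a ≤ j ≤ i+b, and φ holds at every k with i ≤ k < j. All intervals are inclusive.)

True

Check ((¬send ∧ ready) U[≤1] (done ∨ ¬send)) at every j in [3,3]:
  j=3: holds
All positions satisfy it → formula holds.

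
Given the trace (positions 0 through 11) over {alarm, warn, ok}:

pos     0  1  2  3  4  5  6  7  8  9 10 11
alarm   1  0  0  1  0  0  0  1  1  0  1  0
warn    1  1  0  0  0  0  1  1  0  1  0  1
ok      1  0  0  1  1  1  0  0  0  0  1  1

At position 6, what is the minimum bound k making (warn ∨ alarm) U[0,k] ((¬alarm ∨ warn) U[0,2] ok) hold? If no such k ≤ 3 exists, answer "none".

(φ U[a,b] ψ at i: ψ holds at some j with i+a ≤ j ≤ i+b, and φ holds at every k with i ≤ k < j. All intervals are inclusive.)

3

Need earliest j ≥ 6 with ((¬alarm ∨ warn) U[0,2] ok), and (warn ∨ alarm) at every k in [6,j-1].
  j=6: rhs fails.
  j=7: rhs fails.
  j=8: rhs fails.
  j=9: rhs holds; lhs holds on [6,8]. k = 3.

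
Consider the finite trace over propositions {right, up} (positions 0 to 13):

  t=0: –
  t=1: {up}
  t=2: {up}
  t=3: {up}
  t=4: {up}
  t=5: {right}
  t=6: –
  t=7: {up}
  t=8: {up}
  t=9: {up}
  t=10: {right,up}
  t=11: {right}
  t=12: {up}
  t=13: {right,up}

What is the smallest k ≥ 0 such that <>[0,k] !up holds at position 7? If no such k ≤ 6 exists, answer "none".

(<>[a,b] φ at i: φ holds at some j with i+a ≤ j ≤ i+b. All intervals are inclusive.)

4

Scan j = 7,8,… for !up:
  j=7: fails
  j=8: fails
  j=9: fails
  j=10: fails
  j=11: holds
First hit at j=11, so smallest k = 11-7 = 4.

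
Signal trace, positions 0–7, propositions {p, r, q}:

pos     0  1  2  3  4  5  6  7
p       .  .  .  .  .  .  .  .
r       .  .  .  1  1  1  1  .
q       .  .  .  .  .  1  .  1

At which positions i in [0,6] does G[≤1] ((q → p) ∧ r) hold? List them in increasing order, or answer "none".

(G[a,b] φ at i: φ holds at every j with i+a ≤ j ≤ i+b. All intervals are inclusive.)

Evaluate at each i in [0,6]:
  i=0: ✗ (fails at j=0)
  i=1: ✗ (fails at j=1)
  i=2: ✗ (fails at j=2)
  i=3: ✓ (all of [3,4])
  i=4: ✗ (fails at j=5)
  i=5: ✗ (fails at j=5)
  i=6: ✗ (fails at j=7)

3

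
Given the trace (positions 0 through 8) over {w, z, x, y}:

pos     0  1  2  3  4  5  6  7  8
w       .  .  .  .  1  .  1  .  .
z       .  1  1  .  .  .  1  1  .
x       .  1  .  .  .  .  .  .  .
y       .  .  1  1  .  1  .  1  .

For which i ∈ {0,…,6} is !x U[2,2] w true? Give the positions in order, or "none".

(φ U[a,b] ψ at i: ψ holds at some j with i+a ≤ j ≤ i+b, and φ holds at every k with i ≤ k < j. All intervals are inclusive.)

2, 4

Evaluate at each i in [0,6]:
  i=0: ✗ (no rhs in [2,2])
  i=1: ✗ (no rhs in [3,3])
  i=2: ✓ (rhs at j=4; lhs holds on [2,3])
  i=3: ✗ (no rhs in [5,5])
  i=4: ✓ (rhs at j=6; lhs holds on [4,5])
  i=5: ✗ (no rhs in [7,7])
  i=6: ✗ (no rhs in [8,8])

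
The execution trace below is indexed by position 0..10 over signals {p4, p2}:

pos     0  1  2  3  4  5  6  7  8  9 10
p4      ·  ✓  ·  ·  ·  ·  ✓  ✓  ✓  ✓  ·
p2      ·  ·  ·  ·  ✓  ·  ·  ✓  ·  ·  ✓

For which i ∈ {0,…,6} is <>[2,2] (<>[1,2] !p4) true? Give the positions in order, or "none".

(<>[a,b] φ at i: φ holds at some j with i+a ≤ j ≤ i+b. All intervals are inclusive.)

0, 1, 2, 6

Evaluate at each i in [0,6]:
  i=0: ✓ (witness j=2)
  i=1: ✓ (witness j=3)
  i=2: ✓ (witness j=4)
  i=3: ✗ (none in [5,5])
  i=4: ✗ (none in [6,6])
  i=5: ✗ (none in [7,7])
  i=6: ✓ (witness j=8)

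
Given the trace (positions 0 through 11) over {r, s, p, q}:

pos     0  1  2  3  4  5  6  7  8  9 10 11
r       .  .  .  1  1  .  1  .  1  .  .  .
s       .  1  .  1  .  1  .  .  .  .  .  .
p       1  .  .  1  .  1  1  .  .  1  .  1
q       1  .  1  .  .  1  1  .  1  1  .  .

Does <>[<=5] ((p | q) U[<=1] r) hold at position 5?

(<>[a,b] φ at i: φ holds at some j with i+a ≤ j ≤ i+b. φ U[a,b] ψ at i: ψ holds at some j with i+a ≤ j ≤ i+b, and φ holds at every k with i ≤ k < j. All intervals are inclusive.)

Check ((p | q) U[<=1] r) at each j in [5,10]:
  j=5: holds
  j=6: holds
  j=7: fails
  j=8: holds
  j=9: fails
  j=10: fails
Found at j=5 → formula holds.

True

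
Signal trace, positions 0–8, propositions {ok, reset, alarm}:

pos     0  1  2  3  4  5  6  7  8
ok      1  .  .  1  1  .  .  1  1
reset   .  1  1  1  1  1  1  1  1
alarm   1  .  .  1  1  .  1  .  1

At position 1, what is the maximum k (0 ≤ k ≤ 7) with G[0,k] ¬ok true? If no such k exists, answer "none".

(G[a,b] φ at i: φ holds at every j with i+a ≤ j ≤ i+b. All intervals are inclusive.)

¬ok must hold from j=1 onward; find where it first fails.
  j=1: holds
  j=2: holds
  j=3: fails
Holds on [1,2], so largest k = 1.

1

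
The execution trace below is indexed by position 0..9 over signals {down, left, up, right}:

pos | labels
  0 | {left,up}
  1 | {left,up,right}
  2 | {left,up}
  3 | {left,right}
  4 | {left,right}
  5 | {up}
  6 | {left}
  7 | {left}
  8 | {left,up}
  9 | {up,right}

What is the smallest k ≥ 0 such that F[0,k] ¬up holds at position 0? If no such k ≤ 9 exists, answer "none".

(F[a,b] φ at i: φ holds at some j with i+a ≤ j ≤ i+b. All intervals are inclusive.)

3

Scan j = 0,1,… for ¬up:
  j=0: fails
  j=1: fails
  j=2: fails
  j=3: holds
First hit at j=3, so smallest k = 3-0 = 3.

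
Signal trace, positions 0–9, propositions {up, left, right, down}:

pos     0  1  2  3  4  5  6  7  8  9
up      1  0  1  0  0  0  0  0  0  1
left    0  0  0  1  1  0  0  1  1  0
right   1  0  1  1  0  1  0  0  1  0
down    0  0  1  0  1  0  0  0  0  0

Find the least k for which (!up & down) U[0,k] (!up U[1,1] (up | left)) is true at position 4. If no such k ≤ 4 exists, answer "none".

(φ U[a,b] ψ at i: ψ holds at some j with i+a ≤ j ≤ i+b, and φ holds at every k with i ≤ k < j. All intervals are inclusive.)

none

Need earliest j ≥ 4 with (!up U[1,1] (up | left)), and (!up & down) at every k in [4,j-1].
  j=4: rhs fails.
  j=5: rhs fails.
  j=6: rhs holds but lhs fails at k=5.
  j=7: rhs holds but lhs fails at k=5.
  j=8: rhs holds but lhs fails at k=5.
No witness within the range → none.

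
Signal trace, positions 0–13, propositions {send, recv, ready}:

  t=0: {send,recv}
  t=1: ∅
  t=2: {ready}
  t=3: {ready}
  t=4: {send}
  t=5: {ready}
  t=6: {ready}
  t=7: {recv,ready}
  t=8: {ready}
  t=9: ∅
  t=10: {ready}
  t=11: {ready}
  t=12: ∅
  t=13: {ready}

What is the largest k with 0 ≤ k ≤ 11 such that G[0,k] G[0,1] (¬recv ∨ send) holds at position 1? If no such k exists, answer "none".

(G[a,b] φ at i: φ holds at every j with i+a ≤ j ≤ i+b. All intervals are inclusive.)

G[0,1] (¬recv ∨ send) must hold from j=1 onward; find where it first fails.
  j=1: holds
  j=2: holds
  j=3: holds
  j=4: holds
  j=5: holds
  j=6: fails
Holds on [1,5], so largest k = 4.

4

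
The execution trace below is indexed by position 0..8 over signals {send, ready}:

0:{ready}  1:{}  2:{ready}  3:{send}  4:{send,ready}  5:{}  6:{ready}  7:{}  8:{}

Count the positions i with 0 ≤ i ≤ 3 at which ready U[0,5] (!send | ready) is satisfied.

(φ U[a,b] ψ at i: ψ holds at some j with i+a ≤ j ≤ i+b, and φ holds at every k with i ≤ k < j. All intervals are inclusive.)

Evaluate at each i in [0,3]:
  i=0: ✓ (rhs at j=0)
  i=1: ✓ (rhs at j=1)
  i=2: ✓ (rhs at j=2)
  i=3: ✗ (lhs fails at k=3 before rhs at j=4)
Positions where it holds: {0, 1, 2} → 3.

3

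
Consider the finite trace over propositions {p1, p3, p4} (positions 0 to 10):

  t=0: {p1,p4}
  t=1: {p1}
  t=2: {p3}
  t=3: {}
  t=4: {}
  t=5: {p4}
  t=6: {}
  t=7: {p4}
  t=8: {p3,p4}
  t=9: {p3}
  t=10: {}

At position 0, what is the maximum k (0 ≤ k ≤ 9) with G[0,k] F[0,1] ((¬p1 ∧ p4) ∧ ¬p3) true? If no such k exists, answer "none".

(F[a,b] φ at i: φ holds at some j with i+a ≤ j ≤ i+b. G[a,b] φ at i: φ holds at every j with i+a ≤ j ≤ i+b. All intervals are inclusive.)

F[0,1] ((¬p1 ∧ p4) ∧ ¬p3) must hold from j=0 onward; find where it first fails.
  j=0: fails → no k works.

none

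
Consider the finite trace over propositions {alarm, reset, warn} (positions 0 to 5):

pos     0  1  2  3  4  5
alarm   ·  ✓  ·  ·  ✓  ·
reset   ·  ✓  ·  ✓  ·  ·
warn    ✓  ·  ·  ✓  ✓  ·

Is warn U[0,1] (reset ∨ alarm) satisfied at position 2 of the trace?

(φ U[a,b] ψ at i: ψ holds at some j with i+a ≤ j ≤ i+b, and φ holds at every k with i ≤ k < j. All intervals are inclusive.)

Need some j in [2,3] with (reset ∨ alarm), and warn at every k in [2,j-1].
  j=2: (reset ∨ alarm) false.
  j=3: (reset ∨ alarm) holds, but warn fails at k=2 → not this j.
No j in the window works → until fails.

False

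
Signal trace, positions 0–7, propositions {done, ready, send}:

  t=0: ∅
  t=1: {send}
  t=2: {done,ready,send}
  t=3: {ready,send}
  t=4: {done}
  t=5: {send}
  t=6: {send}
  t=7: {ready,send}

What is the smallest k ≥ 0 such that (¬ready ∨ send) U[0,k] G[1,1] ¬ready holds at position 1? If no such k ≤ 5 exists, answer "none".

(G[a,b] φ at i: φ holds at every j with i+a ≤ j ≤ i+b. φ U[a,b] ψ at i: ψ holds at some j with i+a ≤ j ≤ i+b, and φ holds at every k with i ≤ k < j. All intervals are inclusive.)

2

Need earliest j ≥ 1 with G[1,1] ¬ready, and (¬ready ∨ send) at every k in [1,j-1].
  j=1: rhs fails.
  j=2: rhs fails.
  j=3: rhs holds; lhs holds on [1,2]. k = 2.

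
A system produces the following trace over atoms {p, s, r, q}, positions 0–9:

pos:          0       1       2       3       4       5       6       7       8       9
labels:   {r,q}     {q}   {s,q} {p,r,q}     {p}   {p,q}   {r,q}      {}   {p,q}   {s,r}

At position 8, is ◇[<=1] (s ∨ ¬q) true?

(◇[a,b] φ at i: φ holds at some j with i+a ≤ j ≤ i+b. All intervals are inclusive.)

Yes

Check (s ∨ ¬q) at each j in [8,9]:
  j=8: false
  j=9: true
Found at j=9 → formula holds.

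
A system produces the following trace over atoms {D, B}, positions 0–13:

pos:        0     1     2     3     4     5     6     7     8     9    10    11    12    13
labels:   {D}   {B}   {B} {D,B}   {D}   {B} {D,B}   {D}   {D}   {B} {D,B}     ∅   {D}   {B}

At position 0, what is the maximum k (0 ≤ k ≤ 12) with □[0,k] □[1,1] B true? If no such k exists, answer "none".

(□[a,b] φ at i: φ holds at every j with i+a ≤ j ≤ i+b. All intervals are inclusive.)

2

□[1,1] B must hold from j=0 onward; find where it first fails.
  j=0: holds
  j=1: holds
  j=2: holds
  j=3: fails
Holds on [0,2], so largest k = 2.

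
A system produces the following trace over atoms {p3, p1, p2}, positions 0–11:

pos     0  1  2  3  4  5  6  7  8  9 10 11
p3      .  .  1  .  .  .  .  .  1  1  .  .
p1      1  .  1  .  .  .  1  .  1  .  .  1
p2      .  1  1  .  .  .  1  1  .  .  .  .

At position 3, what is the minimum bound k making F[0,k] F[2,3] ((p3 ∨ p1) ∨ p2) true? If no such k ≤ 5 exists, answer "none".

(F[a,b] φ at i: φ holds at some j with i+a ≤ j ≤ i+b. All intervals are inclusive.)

0

Scan j = 3,4,… for F[2,3] ((p3 ∨ p1) ∨ p2):
  j=3: holds
First hit at j=3, so smallest k = 3-3 = 0.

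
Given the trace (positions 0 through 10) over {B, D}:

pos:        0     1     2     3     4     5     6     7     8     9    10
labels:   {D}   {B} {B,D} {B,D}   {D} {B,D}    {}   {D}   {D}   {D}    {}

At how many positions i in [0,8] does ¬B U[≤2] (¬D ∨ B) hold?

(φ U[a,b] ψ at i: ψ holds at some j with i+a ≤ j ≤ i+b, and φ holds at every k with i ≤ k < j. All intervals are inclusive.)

Evaluate at each i in [0,8]:
  i=0: ✓ (rhs at j=1; lhs holds on [0,0])
  i=1: ✓ (rhs at j=1)
  i=2: ✓ (rhs at j=2)
  i=3: ✓ (rhs at j=3)
  i=4: ✓ (rhs at j=5; lhs holds on [4,4])
  i=5: ✓ (rhs at j=5)
  i=6: ✓ (rhs at j=6)
  i=7: ✗ (no rhs in [7,9])
  i=8: ✓ (rhs at j=10; lhs holds on [8,9])
Positions where it holds: {0, 1, 2, 3, 4, 5, 6, 8} → 8.

8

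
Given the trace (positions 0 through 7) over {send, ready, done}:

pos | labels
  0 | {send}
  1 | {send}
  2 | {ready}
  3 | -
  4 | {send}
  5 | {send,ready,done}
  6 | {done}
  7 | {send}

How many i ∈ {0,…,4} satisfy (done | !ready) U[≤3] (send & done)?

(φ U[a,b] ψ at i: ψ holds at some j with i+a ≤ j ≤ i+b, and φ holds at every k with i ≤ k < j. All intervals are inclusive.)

2

Evaluate at each i in [0,4]:
  i=0: ✗ (no rhs in [0,3])
  i=1: ✗ (no rhs in [1,4])
  i=2: ✗ (lhs fails at k=2 before rhs at j=5)
  i=3: ✓ (rhs at j=5; lhs holds on [3,4])
  i=4: ✓ (rhs at j=5; lhs holds on [4,4])
Positions where it holds: {3, 4} → 2.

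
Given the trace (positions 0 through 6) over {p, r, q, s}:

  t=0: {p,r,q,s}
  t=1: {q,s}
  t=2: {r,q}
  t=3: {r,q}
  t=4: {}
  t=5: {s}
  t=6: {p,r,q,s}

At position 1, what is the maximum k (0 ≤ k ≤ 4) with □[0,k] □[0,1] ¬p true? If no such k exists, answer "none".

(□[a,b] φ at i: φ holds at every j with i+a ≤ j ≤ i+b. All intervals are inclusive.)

□[0,1] ¬p must hold from j=1 onward; find where it first fails.
  j=1: holds
  j=2: holds
  j=3: holds
  j=4: holds
  j=5: fails
Holds on [1,4], so largest k = 3.

3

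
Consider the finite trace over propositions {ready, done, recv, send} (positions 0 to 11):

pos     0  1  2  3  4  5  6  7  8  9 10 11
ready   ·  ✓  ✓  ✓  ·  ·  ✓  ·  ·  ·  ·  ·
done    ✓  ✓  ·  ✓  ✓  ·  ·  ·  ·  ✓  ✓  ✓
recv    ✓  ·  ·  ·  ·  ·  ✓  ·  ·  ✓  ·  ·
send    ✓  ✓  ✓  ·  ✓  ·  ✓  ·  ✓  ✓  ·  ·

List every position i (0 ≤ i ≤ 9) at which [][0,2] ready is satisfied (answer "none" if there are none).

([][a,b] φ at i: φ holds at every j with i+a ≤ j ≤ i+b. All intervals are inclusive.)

1

Evaluate at each i in [0,9]:
  i=0: ✗ (fails at j=0)
  i=1: ✓ (all of [1,3])
  i=2: ✗ (fails at j=4)
  i=3: ✗ (fails at j=4)
  i=4: ✗ (fails at j=4)
  i=5: ✗ (fails at j=5)
  i=6: ✗ (fails at j=7)
  i=7: ✗ (fails at j=7)
  i=8: ✗ (fails at j=8)
  i=9: ✗ (fails at j=9)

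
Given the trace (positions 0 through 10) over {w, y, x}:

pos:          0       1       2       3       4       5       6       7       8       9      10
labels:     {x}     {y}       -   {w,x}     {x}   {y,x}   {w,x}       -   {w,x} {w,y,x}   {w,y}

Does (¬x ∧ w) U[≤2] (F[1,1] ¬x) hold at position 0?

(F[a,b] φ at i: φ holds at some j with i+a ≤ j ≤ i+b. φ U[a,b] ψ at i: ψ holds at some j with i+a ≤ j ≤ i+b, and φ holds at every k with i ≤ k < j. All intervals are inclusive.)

True

Need some j in [0,2] with F[1,1] ¬x, and (¬x ∧ w) at every k in [0,j-1].
  j=0: F[1,1] ¬x holds; no prefix to check → satisfied.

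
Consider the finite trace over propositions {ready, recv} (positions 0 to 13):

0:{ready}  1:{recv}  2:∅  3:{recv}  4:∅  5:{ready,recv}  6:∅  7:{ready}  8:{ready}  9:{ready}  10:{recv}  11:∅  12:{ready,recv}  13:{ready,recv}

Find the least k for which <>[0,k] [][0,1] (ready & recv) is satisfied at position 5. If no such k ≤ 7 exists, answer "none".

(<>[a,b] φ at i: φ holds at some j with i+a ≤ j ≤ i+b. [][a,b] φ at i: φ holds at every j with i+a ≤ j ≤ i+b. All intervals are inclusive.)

Scan j = 5,6,… for [][0,1] (ready & recv):
  j=5: fails
  j=6: fails
  j=7: fails
  j=8: fails
  j=9: fails
  j=10: fails
  j=11: fails
  j=12: holds
First hit at j=12, so smallest k = 12-5 = 7.

7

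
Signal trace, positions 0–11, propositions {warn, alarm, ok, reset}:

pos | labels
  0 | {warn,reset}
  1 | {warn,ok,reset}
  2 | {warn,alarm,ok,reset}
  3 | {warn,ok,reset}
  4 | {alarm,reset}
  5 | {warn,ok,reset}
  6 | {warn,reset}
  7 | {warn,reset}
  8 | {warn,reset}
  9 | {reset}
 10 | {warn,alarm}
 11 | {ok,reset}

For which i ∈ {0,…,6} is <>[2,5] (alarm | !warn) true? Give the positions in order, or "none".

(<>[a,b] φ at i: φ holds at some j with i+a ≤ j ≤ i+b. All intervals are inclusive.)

Evaluate at each i in [0,6]:
  i=0: ✓ (witness j=2)
  i=1: ✓ (witness j=4)
  i=2: ✓ (witness j=4)
  i=3: ✗ (none in [5,8])
  i=4: ✓ (witness j=9)
  i=5: ✓ (witness j=9)
  i=6: ✓ (witness j=9)

0, 1, 2, 4, 5, 6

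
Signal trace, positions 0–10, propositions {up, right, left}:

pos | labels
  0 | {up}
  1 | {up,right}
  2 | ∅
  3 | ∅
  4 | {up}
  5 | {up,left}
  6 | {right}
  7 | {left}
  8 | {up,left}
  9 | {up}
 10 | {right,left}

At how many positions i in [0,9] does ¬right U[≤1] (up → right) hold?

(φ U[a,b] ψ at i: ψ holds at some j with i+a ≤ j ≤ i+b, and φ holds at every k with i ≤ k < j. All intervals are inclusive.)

8

Evaluate at each i in [0,9]:
  i=0: ✓ (rhs at j=1; lhs holds on [0,0])
  i=1: ✓ (rhs at j=1)
  i=2: ✓ (rhs at j=2)
  i=3: ✓ (rhs at j=3)
  i=4: ✗ (no rhs in [4,5])
  i=5: ✓ (rhs at j=6; lhs holds on [5,5])
  i=6: ✓ (rhs at j=6)
  i=7: ✓ (rhs at j=7)
  i=8: ✗ (no rhs in [8,9])
  i=9: ✓ (rhs at j=10; lhs holds on [9,9])
Positions where it holds: {0, 1, 2, 3, 5, 6, 7, 9} → 8.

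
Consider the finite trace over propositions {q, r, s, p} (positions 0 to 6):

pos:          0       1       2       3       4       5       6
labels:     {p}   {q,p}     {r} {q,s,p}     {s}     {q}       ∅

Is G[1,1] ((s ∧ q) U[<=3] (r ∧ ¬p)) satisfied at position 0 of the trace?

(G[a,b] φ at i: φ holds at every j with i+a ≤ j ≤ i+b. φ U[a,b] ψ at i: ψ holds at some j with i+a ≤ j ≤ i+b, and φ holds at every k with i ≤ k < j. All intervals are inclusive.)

Check ((s ∧ q) U[<=3] (r ∧ ¬p)) at every j in [1,1]:
  j=1: fails
Fails at j=1 → formula fails.

False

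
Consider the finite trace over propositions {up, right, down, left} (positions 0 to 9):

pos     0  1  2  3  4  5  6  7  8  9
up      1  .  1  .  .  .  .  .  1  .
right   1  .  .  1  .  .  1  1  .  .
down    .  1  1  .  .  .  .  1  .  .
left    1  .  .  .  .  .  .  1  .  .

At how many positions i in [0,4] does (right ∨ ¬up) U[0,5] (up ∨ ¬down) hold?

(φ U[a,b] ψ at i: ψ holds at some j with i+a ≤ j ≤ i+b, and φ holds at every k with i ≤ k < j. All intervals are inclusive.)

Evaluate at each i in [0,4]:
  i=0: ✓ (rhs at j=0)
  i=1: ✓ (rhs at j=2; lhs holds on [1,1])
  i=2: ✓ (rhs at j=2)
  i=3: ✓ (rhs at j=3)
  i=4: ✓ (rhs at j=4)
Positions where it holds: {0, 1, 2, 3, 4} → 5.

5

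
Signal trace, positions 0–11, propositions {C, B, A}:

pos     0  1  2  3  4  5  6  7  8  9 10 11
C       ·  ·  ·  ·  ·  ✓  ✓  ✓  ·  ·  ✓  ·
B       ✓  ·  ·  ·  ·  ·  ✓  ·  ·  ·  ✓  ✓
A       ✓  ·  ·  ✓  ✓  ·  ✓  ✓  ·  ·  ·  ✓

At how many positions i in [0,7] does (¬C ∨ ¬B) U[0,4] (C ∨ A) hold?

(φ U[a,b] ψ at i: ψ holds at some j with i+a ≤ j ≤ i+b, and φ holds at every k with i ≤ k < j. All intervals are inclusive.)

Evaluate at each i in [0,7]:
  i=0: ✓ (rhs at j=0)
  i=1: ✓ (rhs at j=3; lhs holds on [1,2])
  i=2: ✓ (rhs at j=3; lhs holds on [2,2])
  i=3: ✓ (rhs at j=3)
  i=4: ✓ (rhs at j=4)
  i=5: ✓ (rhs at j=5)
  i=6: ✓ (rhs at j=6)
  i=7: ✓ (rhs at j=7)
Positions where it holds: {0, 1, 2, 3, 4, 5, 6, 7} → 8.

8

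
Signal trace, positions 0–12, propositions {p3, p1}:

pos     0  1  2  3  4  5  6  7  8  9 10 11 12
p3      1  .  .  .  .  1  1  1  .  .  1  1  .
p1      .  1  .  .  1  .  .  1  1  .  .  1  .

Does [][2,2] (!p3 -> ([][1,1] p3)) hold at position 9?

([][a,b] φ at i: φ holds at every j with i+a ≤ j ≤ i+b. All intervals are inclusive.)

Check (!p3 -> ([][1,1] p3)) at every j in [11,11]:
  j=11: antecedent false → ✓
All positions satisfy it → formula holds.

True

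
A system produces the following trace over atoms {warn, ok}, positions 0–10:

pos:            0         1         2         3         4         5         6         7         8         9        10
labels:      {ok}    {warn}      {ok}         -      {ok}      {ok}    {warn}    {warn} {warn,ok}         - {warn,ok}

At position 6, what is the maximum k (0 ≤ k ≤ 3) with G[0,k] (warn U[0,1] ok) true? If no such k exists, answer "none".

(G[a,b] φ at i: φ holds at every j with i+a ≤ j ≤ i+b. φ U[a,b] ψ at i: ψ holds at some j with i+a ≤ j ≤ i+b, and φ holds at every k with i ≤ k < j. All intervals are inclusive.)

(warn U[0,1] ok) must hold from j=6 onward; find where it first fails.
  j=6: fails → no k works.

none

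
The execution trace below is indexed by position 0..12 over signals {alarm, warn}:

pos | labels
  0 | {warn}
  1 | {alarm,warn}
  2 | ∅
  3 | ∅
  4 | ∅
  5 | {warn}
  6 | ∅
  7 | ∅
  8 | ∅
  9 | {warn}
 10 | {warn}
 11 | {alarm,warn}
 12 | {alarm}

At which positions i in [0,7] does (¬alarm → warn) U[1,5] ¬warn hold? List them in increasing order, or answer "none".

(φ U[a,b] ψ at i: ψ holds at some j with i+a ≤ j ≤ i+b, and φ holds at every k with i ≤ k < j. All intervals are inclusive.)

Evaluate at each i in [0,7]:
  i=0: ✓ (rhs at j=2; lhs holds on [0,1])
  i=1: ✓ (rhs at j=2; lhs holds on [1,1])
  i=2: ✗ (lhs fails at k=2 before rhs at j=3)
  i=3: ✗ (lhs fails at k=3 before rhs at j=4)
  i=4: ✗ (lhs fails at k=4 before rhs at j=6)
  i=5: ✓ (rhs at j=6; lhs holds on [5,5])
  i=6: ✗ (lhs fails at k=6 before rhs at j=7)
  i=7: ✗ (lhs fails at k=7 before rhs at j=8)

0, 1, 5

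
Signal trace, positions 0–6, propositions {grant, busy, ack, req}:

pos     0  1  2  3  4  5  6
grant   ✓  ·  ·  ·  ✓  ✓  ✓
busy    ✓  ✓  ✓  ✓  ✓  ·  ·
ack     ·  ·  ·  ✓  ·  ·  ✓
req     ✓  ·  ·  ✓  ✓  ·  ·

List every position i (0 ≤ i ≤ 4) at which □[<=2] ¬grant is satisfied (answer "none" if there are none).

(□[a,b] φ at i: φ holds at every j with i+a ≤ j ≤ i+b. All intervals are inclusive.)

Evaluate at each i in [0,4]:
  i=0: ✗ (fails at j=0)
  i=1: ✓ (all of [1,3])
  i=2: ✗ (fails at j=4)
  i=3: ✗ (fails at j=4)
  i=4: ✗ (fails at j=4)

1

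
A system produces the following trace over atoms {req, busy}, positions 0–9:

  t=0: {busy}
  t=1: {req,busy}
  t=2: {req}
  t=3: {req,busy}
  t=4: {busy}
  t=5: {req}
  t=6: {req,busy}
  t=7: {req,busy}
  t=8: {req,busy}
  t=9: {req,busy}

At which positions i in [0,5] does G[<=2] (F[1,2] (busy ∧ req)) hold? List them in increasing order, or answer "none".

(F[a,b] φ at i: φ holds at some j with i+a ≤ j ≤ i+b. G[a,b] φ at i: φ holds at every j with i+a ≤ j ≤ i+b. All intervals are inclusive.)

0, 4, 5

Evaluate at each i in [0,5]:
  i=0: ✓ (all of [0,2])
  i=1: ✗ (fails at j=3)
  i=2: ✗ (fails at j=3)
  i=3: ✗ (fails at j=3)
  i=4: ✓ (all of [4,6])
  i=5: ✓ (all of [5,7])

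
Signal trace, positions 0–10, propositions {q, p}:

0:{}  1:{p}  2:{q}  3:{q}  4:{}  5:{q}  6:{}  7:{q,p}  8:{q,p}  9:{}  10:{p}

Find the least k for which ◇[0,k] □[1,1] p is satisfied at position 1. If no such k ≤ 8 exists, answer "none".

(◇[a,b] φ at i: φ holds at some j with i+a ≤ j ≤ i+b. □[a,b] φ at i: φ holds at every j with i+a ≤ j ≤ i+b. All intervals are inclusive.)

5

Scan j = 1,2,… for □[1,1] p:
  j=1: fails
  j=2: fails
  j=3: fails
  j=4: fails
  j=5: fails
  j=6: holds
First hit at j=6, so smallest k = 6-1 = 5.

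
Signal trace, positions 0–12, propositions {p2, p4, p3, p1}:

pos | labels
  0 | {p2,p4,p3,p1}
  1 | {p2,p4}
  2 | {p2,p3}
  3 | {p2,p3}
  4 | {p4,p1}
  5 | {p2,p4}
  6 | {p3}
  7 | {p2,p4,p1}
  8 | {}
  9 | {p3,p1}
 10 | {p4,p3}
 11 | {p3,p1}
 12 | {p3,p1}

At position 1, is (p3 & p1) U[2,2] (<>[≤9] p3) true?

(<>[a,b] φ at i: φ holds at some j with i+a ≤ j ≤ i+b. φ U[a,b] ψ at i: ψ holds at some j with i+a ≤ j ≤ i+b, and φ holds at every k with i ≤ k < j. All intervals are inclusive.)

Does not hold

Need some j in [3,3] with <>[≤9] p3, and (p3 & p1) at every k in [1,j-1].
  j=3: <>[≤9] p3 holds, but (p3 & p1) fails at k=1 → not this j.
No j in the window works → until fails.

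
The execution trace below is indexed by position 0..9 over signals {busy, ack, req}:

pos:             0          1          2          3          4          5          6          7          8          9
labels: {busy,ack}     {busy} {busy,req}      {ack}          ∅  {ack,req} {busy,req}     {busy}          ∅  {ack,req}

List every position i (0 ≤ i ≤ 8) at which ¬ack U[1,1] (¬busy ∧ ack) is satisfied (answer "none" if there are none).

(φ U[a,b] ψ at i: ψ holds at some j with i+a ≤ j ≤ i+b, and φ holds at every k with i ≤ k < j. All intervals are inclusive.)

2, 4, 8

Evaluate at each i in [0,8]:
  i=0: ✗ (no rhs in [1,1])
  i=1: ✗ (no rhs in [2,2])
  i=2: ✓ (rhs at j=3; lhs holds on [2,2])
  i=3: ✗ (no rhs in [4,4])
  i=4: ✓ (rhs at j=5; lhs holds on [4,4])
  i=5: ✗ (no rhs in [6,6])
  i=6: ✗ (no rhs in [7,7])
  i=7: ✗ (no rhs in [8,8])
  i=8: ✓ (rhs at j=9; lhs holds on [8,8])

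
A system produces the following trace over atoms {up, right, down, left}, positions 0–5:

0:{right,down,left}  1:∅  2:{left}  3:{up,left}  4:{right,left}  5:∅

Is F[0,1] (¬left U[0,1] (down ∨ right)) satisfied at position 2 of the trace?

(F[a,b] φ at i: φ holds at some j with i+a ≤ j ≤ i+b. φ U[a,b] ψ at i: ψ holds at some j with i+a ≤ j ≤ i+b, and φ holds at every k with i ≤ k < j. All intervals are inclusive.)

False

Check (¬left U[0,1] (down ∨ right)) at each j in [2,3]:
  j=2: fails
  j=3: fails
No position in the window satisfies it → formula fails.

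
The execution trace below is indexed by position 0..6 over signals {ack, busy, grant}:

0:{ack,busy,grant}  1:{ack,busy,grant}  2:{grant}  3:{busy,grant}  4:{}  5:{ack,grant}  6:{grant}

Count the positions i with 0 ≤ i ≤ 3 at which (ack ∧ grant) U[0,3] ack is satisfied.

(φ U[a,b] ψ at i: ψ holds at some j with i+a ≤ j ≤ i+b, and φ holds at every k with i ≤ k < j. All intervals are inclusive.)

2

Evaluate at each i in [0,3]:
  i=0: ✓ (rhs at j=0)
  i=1: ✓ (rhs at j=1)
  i=2: ✗ (lhs fails at k=2 before rhs at j=5)
  i=3: ✗ (lhs fails at k=3 before rhs at j=5)
Positions where it holds: {0, 1} → 2.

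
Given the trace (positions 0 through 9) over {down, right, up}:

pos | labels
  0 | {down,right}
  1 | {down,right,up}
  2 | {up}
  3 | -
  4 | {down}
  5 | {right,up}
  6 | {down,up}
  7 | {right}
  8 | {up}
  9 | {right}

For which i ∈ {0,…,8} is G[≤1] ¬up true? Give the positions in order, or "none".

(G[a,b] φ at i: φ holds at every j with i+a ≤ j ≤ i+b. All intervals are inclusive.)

3

Evaluate at each i in [0,8]:
  i=0: ✗ (fails at j=1)
  i=1: ✗ (fails at j=1)
  i=2: ✗ (fails at j=2)
  i=3: ✓ (all of [3,4])
  i=4: ✗ (fails at j=5)
  i=5: ✗ (fails at j=5)
  i=6: ✗ (fails at j=6)
  i=7: ✗ (fails at j=8)
  i=8: ✗ (fails at j=8)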